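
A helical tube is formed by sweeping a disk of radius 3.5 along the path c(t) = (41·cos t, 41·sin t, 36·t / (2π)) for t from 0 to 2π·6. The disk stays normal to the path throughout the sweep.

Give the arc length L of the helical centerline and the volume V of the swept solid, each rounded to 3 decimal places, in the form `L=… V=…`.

2πR = 2π·41 = 257.610598
per-turn = √(257.610598² + 36²) = √(66363.2200 + 1296) = √67659.2200 = 260.113860
L = 6 × 260.113860 = 1560.683158
V = π·3.5² × L = 38.484510 × 1560.683158 = 60062.126612

L=1560.683 V=60062.127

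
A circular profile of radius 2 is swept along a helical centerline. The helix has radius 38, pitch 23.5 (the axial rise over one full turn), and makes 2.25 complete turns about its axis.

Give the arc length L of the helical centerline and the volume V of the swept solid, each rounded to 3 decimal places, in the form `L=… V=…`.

2πR = 2π·38 = 238.761042
per-turn = √(238.761042² + 23.5²) = √(57006.8350 + 552.25) = √57559.0850 = 239.914745
L = 2.25 × 239.914745 = 539.808177
V = π·2² × L = 12.566371 × 539.808177 = 6783.429612

L=539.808 V=6783.430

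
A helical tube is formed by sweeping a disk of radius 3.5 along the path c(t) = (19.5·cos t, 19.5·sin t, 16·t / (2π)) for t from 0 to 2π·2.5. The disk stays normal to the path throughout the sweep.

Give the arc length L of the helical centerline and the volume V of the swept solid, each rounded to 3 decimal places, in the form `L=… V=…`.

L=308.906 V=11888.097

2πR = 2π·19.5 = 122.522113
per-turn = √(122.522113² + 16²) = √(15011.6683 + 256) = √15267.6683 = 123.562406
L = 2.5 × 123.562406 = 308.906016
V = π·3.5² × L = 38.484510 × 308.906016 = 11888.096671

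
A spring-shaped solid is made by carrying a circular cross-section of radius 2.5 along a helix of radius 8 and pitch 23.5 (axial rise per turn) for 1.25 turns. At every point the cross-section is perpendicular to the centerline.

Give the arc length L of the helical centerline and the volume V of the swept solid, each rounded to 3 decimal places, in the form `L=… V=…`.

L=69.359 V=1361.869

2πR = 2π·8 = 50.265482
per-turn = √(50.265482² + 23.5²) = √(2526.6187 + 552.25) = √3078.8687 = 55.487555
L = 1.25 × 55.487555 = 69.359443
V = π·2.5² × L = 19.634954 × 69.359443 = 1361.869486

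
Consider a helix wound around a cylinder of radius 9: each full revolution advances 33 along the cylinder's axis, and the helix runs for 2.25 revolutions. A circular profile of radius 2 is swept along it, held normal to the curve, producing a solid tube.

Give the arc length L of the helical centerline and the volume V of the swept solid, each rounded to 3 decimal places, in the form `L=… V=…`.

L=147.315 V=1851.214

2πR = 2π·9 = 56.548668
per-turn = √(56.548668² + 33²) = √(3197.7518 + 1089) = √4286.7518 = 65.473291
L = 2.25 × 65.473291 = 147.314905
V = π·2² × L = 12.566371 × 147.314905 = 1851.213688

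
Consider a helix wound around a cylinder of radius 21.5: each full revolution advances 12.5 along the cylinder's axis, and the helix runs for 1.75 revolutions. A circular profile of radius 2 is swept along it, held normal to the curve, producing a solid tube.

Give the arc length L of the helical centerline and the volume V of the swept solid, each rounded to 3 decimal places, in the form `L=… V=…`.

2πR = 2π·21.5 = 135.088484
per-turn = √(135.088484² + 12.5²) = √(18248.8985 + 156.25) = √18405.1485 = 135.665576
L = 1.75 × 135.665576 = 237.414758
V = π·2² × L = 12.566371 × 237.414758 = 2983.441840

L=237.415 V=2983.442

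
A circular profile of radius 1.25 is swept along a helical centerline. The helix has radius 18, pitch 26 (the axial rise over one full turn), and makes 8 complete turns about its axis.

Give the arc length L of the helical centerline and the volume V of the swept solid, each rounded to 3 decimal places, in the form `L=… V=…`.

2πR = 2π·18 = 113.097336
per-turn = √(113.097336² + 26²) = √(12791.0073 + 676) = √13467.0073 = 116.047436
L = 8 × 116.047436 = 928.379485
V = π·1.25² × L = 4.908739 × 928.379485 = 4557.172138

L=928.379 V=4557.172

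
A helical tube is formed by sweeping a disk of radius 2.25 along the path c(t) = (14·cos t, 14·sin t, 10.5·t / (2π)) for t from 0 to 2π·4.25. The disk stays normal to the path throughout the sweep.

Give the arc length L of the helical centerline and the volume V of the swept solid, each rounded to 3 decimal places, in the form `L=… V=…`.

2πR = 2π·14 = 87.964594
per-turn = √(87.964594² + 10.5²) = √(7737.7699 + 110.25) = √7848.0199 = 88.589050
L = 4.25 × 88.589050 = 376.503464
V = π·2.25² × L = 15.904313 × 376.503464 = 5988.028868

L=376.503 V=5988.029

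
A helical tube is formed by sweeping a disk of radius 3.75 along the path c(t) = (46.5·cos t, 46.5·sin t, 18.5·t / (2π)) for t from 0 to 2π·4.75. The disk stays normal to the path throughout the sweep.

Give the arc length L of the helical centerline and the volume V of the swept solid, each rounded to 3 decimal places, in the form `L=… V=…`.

L=1390.578 V=61433.849

2πR = 2π·46.5 = 292.168117
per-turn = √(292.168117² + 18.5²) = √(85362.2085 + 342.25) = √85704.4585 = 292.753238
L = 4.75 × 292.753238 = 1390.577881
V = π·3.75² × L = 44.178647 × 1390.577881 = 61433.848917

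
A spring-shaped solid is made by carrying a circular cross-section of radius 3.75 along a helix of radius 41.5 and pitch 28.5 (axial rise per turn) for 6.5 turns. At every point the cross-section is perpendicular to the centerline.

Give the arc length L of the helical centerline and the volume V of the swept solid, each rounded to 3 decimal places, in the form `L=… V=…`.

2πR = 2π·41.5 = 260.752190
per-turn = √(260.752190² + 28.5²) = √(67991.7047 + 812.25) = √68803.9547 = 262.305079
L = 6.5 × 262.305079 = 1704.983017
V = π·3.75² × L = 44.178647 × 1704.983017 = 75323.842305

L=1704.983 V=75323.842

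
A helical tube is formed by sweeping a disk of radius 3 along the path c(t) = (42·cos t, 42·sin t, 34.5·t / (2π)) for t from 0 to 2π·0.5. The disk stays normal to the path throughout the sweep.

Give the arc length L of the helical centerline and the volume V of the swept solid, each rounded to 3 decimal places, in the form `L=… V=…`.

2πR = 2π·42 = 263.893783
per-turn = √(263.893783² + 34.5²) = √(69639.9287 + 1190.25) = √70830.1787 = 266.139397
L = 0.5 × 266.139397 = 133.069699
V = π·3² × L = 28.274334 × 133.069699 = 3762.457086

L=133.070 V=3762.457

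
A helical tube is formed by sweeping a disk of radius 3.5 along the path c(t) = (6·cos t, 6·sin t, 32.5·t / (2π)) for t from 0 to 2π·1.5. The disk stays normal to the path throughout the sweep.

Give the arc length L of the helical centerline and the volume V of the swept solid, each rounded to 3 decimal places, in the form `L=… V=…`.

L=74.661 V=2873.305

2πR = 2π·6 = 37.699112
per-turn = √(37.699112² + 32.5²) = √(1421.2230 + 1056.25) = √2477.4730 = 49.774221
L = 1.5 × 49.774221 = 74.661331
V = π·3.5² × L = 38.484510 × 74.661331 = 2873.304735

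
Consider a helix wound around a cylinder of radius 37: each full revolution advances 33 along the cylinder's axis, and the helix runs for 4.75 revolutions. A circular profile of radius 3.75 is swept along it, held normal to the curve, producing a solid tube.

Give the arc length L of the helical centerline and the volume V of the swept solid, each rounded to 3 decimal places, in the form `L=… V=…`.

2πR = 2π·37 = 232.477856
per-turn = √(232.477856² + 33²) = √(54045.9537 + 1089) = √55134.9537 = 234.808334
L = 4.75 × 234.808334 = 1115.339586
V = π·3.75² × L = 44.178647 × 1115.339586 = 49274.193526

L=1115.340 V=49274.194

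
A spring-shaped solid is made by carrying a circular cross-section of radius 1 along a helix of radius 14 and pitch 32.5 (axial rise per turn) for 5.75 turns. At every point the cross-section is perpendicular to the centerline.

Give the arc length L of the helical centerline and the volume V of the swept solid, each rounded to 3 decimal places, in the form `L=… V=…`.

L=539.215 V=1693.992

2πR = 2π·14 = 87.964594
per-turn = √(87.964594² + 32.5²) = √(7737.7699 + 1056.25) = √8794.0199 = 93.776435
L = 5.75 × 93.776435 = 539.214504
V = π·1² × L = 3.141593 × 539.214504 = 1693.992324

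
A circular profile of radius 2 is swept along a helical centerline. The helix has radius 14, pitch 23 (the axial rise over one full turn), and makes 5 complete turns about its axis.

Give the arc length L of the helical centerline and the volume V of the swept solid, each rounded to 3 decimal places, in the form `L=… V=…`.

L=454.609 V=5712.784

2πR = 2π·14 = 87.964594
per-turn = √(87.964594² + 23²) = √(7737.7699 + 529) = √8266.7699 = 90.921779
L = 5 × 90.921779 = 454.608894
V = π·2² × L = 12.566371 × 454.608894 = 5712.783843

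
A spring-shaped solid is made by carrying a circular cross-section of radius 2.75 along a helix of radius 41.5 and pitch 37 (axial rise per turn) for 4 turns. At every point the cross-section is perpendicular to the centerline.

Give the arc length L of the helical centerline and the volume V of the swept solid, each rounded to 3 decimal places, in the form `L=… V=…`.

2πR = 2π·41.5 = 260.752190
per-turn = √(260.752190² + 37²) = √(67991.7047 + 1369) = √69360.7047 = 263.364205
L = 4 × 263.364205 = 1053.456822
V = π·2.75² × L = 23.758294 × 1053.456822 = 25028.337356

L=1053.457 V=25028.337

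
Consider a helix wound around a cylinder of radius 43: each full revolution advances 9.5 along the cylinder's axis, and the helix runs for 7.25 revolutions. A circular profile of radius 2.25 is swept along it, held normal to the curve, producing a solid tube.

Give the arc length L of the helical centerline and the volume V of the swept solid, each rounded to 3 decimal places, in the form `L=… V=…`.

L=1959.994 V=31172.350

2πR = 2π·43 = 270.176968
per-turn = √(270.176968² + 9.5²) = √(72995.5942 + 90.25) = √73085.8442 = 270.343937
L = 7.25 × 270.343937 = 1959.993542
V = π·2.25² × L = 15.904313 × 1959.993542 = 31172.350389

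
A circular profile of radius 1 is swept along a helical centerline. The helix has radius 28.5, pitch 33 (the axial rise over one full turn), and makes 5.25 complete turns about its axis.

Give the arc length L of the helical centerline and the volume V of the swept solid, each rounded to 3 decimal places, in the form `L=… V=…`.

L=955.952 V=3003.212

2πR = 2π·28.5 = 179.070781
per-turn = √(179.070781² + 33²) = √(32066.3447 + 1089) = √33155.3447 = 182.086091
L = 5.25 × 182.086091 = 955.951980
V = π·1² × L = 3.141593 × 955.951980 = 3003.211718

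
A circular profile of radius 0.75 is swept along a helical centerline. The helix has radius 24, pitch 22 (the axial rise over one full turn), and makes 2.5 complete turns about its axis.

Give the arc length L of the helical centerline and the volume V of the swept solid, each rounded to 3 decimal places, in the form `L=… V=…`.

2πR = 2π·24 = 150.796447
per-turn = √(150.796447² + 22²) = √(22739.5685 + 484) = √23223.5685 = 152.392810
L = 2.5 × 152.392810 = 380.982025
V = π·0.75² × L = 1.767146 × 380.982025 = 673.250811

L=380.982 V=673.251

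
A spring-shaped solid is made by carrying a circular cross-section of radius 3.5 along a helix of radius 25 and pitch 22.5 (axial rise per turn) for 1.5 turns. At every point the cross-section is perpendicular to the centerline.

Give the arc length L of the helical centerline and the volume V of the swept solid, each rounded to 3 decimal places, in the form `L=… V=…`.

2πR = 2π·25 = 157.079633
per-turn = √(157.079633² + 22.5²) = √(24674.0110 + 506.25) = √25180.2610 = 158.682894
L = 1.5 × 158.682894 = 238.024342
V = π·3.5² × L = 38.484510 × 238.024342 = 9160.250161

L=238.024 V=9160.250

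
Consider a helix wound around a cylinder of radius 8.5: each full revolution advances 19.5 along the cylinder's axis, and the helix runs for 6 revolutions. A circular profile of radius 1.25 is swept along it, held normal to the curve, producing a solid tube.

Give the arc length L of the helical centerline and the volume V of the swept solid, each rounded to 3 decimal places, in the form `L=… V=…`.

L=341.134 V=1674.537

2πR = 2π·8.5 = 53.407075
per-turn = √(53.407075² + 19.5²) = √(2852.3157 + 380.25) = √3232.5657 = 56.855656
L = 6 × 56.855656 = 341.133939
V = π·1.25² × L = 4.908739 × 341.133939 = 1674.537306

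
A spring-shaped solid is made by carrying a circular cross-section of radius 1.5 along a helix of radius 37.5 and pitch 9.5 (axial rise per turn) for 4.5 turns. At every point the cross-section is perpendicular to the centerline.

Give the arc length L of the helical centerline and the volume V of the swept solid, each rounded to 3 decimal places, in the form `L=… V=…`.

2πR = 2π·37.5 = 235.619449
per-turn = √(235.619449² + 9.5²) = √(55516.5248 + 90.25) = √55606.7748 = 235.810888
L = 4.5 × 235.810888 = 1061.148995
V = π·1.5² × L = 7.068583 × 1061.148995 = 7500.820243

L=1061.149 V=7500.820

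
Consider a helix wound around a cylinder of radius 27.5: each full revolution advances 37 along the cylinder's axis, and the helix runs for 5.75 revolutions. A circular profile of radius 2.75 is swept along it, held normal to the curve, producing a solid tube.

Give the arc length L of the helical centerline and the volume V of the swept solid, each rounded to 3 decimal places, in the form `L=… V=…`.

2πR = 2π·27.5 = 172.787596
per-turn = √(172.787596² + 37²) = √(29855.5533 + 1369) = √31224.5533 = 176.704707
L = 5.75 × 176.704707 = 1016.052063
V = π·2.75² × L = 23.758294 × 1016.052063 = 24139.664073

L=1016.052 V=24139.664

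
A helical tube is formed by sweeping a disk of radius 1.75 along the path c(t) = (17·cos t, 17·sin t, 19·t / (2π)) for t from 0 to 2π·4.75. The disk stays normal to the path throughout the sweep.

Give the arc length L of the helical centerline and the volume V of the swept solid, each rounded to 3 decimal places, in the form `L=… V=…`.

2πR = 2π·17 = 106.814150
per-turn = √(106.814150² + 19²) = √(11409.2627 + 361) = √11770.2627 = 108.490841
L = 4.75 × 108.490841 = 515.331497
V = π·1.75² × L = 9.621128 × 515.331497 = 4958.070039

L=515.331 V=4958.070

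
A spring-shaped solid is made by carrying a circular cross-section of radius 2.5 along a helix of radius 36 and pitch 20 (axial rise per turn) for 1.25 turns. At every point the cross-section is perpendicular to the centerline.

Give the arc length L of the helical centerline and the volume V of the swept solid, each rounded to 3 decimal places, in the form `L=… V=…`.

L=283.846 V=5573.312

2πR = 2π·36 = 226.194671
per-turn = √(226.194671² + 20²) = √(51164.0292 + 400) = √51564.0292 = 227.077144
L = 1.25 × 227.077144 = 283.846430
V = π·2.5² × L = 19.634954 × 283.846430 = 5573.311614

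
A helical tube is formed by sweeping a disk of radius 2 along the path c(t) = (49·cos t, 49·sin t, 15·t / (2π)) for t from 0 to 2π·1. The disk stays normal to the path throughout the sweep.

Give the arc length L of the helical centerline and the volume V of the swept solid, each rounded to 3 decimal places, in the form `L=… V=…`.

L=308.241 V=3873.474

2πR = 2π·49 = 307.876080
per-turn = √(307.876080² + 15²) = √(94787.6807 + 225) = √95012.6807 = 308.241270
L = 1 × 308.241270 = 308.241270
V = π·2² × L = 12.566371 × 308.241270 = 3873.474040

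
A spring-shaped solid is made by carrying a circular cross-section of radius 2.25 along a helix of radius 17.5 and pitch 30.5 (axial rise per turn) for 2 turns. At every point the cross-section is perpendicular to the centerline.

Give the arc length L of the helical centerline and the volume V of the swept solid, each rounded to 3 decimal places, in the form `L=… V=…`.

L=228.215 V=3629.602

2πR = 2π·17.5 = 109.955743
per-turn = √(109.955743² + 30.5²) = √(12090.2654 + 930.25) = √13020.5154 = 114.107473
L = 2 × 114.107473 = 228.214946
V = π·2.25² × L = 15.904313 × 228.214946 = 3629.601888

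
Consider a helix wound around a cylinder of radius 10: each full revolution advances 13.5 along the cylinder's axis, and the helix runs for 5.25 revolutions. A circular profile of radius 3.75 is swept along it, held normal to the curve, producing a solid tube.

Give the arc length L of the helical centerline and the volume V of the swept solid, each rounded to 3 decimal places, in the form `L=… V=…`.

L=337.395 V=14905.672

2πR = 2π·10 = 62.831853
per-turn = √(62.831853² + 13.5²) = √(3947.8418 + 182.25) = √4130.0918 = 64.265790
L = 5.25 × 64.265790 = 337.395397
V = π·3.75² × L = 44.178647 × 337.395397 = 14905.672054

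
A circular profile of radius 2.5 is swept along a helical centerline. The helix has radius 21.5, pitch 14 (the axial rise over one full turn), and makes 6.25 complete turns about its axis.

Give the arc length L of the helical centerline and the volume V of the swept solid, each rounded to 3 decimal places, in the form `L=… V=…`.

2πR = 2π·21.5 = 135.088484
per-turn = √(135.088484² + 14²) = √(18248.8985 + 196) = √18444.8985 = 135.811997
L = 6.25 × 135.811997 = 848.824981
V = π·2.5² × L = 19.634954 × 848.824981 = 16666.639537

L=848.825 V=16666.640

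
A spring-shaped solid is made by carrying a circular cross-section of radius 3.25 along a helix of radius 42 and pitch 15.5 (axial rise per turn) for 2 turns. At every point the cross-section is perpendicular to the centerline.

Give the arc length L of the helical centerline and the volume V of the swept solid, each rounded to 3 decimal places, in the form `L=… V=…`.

2πR = 2π·42 = 263.893783
per-turn = √(263.893783² + 15.5²) = √(69639.9287 + 240.25) = √69880.1787 = 264.348593
L = 2 × 264.348593 = 528.697186
V = π·3.25² × L = 33.183072 × 528.697186 = 17543.797007

L=528.697 V=17543.797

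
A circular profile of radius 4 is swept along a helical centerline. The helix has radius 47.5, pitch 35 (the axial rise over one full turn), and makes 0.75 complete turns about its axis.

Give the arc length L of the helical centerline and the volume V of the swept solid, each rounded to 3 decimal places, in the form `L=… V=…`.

2πR = 2π·47.5 = 298.451302
per-turn = √(298.451302² + 35²) = √(89073.1797 + 1225) = √90298.1797 = 300.496555
L = 0.75 × 300.496555 = 225.372416
V = π·4² × L = 50.265482 × 225.372416 = 11328.453245

L=225.372 V=11328.453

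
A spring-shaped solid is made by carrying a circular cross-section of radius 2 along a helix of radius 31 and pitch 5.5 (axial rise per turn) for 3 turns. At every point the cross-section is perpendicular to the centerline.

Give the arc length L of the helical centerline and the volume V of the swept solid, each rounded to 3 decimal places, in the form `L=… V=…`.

2πR = 2π·31 = 194.778745
per-turn = √(194.778745² + 5.5²) = √(37938.7593 + 30.25) = √37969.0093 = 194.856381
L = 3 × 194.856381 = 584.569144
V = π·2² × L = 12.566371 × 584.569144 = 7345.912510

L=584.569 V=7345.913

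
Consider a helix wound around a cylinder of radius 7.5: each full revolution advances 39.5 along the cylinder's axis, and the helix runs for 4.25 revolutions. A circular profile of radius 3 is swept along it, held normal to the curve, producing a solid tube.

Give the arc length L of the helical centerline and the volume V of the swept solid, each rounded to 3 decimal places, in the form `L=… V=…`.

2πR = 2π·7.5 = 47.123890
per-turn = √(47.123890² + 39.5²) = √(2220.6610 + 1560.25) = √3780.9110 = 61.489113
L = 4.25 × 61.489113 = 261.328729
V = π·3² × L = 28.274334 × 261.328729 = 7388.895745

L=261.329 V=7388.896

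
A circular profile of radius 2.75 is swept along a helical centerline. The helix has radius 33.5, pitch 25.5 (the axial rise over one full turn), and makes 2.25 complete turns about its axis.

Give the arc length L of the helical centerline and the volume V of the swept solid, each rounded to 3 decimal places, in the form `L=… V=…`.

2πR = 2π·33.5 = 210.486708
per-turn = √(210.486708² + 25.5²) = √(44304.6542 + 650.25) = √44954.9042 = 212.025716
L = 2.25 × 212.025716 = 477.057861
V = π·2.75² × L = 23.758294 × 477.057861 = 11334.081117

L=477.058 V=11334.081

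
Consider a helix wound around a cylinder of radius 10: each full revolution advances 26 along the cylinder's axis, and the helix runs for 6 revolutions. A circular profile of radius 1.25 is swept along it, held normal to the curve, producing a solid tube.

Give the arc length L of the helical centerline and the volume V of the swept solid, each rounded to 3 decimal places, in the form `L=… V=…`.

2πR = 2π·10 = 62.831853
per-turn = √(62.831853² + 26²) = √(3947.8418 + 676) = √4623.8418 = 67.998836
L = 6 × 67.998836 = 407.993019
V = π·1.25² × L = 4.908739 × 407.993019 = 2002.731048

L=407.993 V=2002.731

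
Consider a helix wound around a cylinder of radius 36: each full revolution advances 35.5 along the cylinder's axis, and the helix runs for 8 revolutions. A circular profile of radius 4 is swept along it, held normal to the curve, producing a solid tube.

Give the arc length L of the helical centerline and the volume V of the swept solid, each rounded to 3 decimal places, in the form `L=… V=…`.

L=1831.708 V=92071.682

2πR = 2π·36 = 226.194671
per-turn = √(226.194671² + 35.5²) = √(51164.0292 + 1260.25) = √52424.2792 = 228.963489
L = 8 × 228.963489 = 1831.707911
V = π·4² × L = 50.265482 × 1831.707911 = 92071.681848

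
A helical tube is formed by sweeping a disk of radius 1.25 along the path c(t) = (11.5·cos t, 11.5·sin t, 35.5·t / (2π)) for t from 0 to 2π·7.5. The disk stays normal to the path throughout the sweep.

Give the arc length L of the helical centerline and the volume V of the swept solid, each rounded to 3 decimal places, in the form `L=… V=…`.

L=603.798 V=2963.884

2πR = 2π·11.5 = 72.256631
per-turn = √(72.256631² + 35.5²) = √(5221.0207 + 1260.25) = √6481.2707 = 80.506340
L = 7.5 × 80.506340 = 603.797548
V = π·1.25² × L = 4.908739 × 603.797548 = 2963.884281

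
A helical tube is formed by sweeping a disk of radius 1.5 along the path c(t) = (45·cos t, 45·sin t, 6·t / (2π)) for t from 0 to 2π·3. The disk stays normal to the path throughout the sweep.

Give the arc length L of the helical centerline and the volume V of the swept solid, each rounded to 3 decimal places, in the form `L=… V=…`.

L=848.421 V=5997.135

2πR = 2π·45 = 282.743339
per-turn = √(282.743339² + 6²) = √(79943.7956 + 36) = √79979.7956 = 282.806994
L = 3 × 282.806994 = 848.420981
V = π·1.5² × L = 7.068583 × 848.420981 = 5997.134522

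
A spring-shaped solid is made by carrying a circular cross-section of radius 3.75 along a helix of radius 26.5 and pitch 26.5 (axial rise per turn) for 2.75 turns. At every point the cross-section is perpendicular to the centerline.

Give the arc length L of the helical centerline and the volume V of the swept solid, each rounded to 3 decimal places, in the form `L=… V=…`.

L=463.650 V=20483.433

2πR = 2π·26.5 = 166.504411
per-turn = √(166.504411² + 26.5²) = √(27723.7188 + 702.25) = √28425.9688 = 168.600026
L = 2.75 × 168.600026 = 463.650071
V = π·3.75² × L = 44.178647 × 463.650071 = 20483.432695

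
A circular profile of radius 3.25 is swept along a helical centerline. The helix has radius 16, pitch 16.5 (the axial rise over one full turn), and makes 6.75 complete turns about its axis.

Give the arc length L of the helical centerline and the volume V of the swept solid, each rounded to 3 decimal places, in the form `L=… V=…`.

L=687.663 V=22818.777

2πR = 2π·16 = 100.530965
per-turn = √(100.530965² + 16.5²) = √(10106.4749 + 272.25) = √10378.7249 = 101.876027
L = 6.75 × 101.876027 = 687.663183
V = π·3.25² × L = 33.183072 × 687.663183 = 22818.777198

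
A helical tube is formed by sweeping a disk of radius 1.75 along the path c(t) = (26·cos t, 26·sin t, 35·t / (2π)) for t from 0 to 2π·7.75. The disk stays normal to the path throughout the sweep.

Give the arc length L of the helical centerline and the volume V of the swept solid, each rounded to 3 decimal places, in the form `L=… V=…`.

L=1294.793 V=12457.369

2πR = 2π·26 = 163.362818
per-turn = √(163.362818² + 35²) = √(26687.4103 + 1225) = √27912.4103 = 167.070076
L = 7.75 × 167.070076 = 1294.793089
V = π·1.75² × L = 9.621128 × 1294.793089 = 12457.369399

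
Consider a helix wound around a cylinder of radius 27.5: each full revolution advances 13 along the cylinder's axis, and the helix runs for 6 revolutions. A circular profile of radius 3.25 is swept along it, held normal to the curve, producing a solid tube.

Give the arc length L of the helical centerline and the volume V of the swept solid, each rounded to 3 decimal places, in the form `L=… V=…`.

L=1039.656 V=34498.969

2πR = 2π·27.5 = 172.787596
per-turn = √(172.787596² + 13²) = √(29855.5533 + 169) = √30024.5533 = 173.275946
L = 6 × 173.275946 = 1039.655673
V = π·3.25² × L = 33.183072 × 1039.655673 = 34498.969486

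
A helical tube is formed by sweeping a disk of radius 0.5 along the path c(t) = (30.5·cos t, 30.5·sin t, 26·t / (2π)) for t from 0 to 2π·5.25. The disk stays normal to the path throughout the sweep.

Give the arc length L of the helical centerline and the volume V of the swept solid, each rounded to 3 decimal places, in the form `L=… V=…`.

2πR = 2π·30.5 = 191.637152
per-turn = √(191.637152² + 26²) = √(36724.7980 + 676) = √37400.7980 = 193.392859
L = 5.25 × 193.392859 = 1015.312511
V = π·0.5² × L = 0.785398 × 1015.312511 = 797.424581

L=1015.313 V=797.425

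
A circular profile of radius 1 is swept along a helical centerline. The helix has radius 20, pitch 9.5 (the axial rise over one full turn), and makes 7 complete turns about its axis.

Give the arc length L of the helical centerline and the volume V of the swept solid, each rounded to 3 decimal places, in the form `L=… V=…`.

L=882.156 V=2771.375

2πR = 2π·20 = 125.663706
per-turn = √(125.663706² + 9.5²) = √(15791.3670 + 90.25) = √15881.6170 = 126.022288
L = 7 × 126.022288 = 882.156015
V = π·1² × L = 3.141593 × 882.156015 = 2771.374856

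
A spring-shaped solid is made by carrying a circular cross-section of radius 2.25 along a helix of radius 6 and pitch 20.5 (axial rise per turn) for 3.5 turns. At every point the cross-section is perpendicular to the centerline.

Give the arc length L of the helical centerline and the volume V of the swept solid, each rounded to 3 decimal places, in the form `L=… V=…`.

L=150.193 V=2388.722

2πR = 2π·6 = 37.699112
per-turn = √(37.699112² + 20.5²) = √(1421.2230 + 420.25) = √1841.4730 = 42.912388
L = 3.5 × 42.912388 = 150.193358
V = π·2.25² × L = 15.904313 × 150.193358 = 2388.722141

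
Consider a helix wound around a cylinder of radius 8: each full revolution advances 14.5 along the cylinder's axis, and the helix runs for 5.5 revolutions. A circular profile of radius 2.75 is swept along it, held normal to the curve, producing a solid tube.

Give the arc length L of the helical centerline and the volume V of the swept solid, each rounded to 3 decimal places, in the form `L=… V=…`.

L=287.733 V=6836.045

2πR = 2π·8 = 50.265482
per-turn = √(50.265482² + 14.5²) = √(2526.6187 + 210.25) = √2736.8687 = 52.315091
L = 5.5 × 52.315091 = 287.732999
V = π·2.75² × L = 23.758294 × 287.732999 = 6836.045322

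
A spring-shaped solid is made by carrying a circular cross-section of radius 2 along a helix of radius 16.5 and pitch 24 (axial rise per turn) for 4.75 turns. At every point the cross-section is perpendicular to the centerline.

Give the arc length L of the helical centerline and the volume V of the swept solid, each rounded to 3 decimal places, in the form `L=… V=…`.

L=505.468 V=6351.896

2πR = 2π·16.5 = 103.672558
per-turn = √(103.672558² + 24²) = √(10747.9992 + 576) = √11323.9992 = 106.414281
L = 4.75 × 106.414281 = 505.467835
V = π·2² × L = 12.566371 × 505.467835 = 6351.896143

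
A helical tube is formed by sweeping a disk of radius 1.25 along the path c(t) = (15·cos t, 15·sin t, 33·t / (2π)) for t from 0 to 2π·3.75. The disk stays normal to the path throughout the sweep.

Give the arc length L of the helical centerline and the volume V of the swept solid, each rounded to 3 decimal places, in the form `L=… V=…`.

2πR = 2π·15 = 94.247780
per-turn = √(94.247780² + 33²) = √(8882.6440 + 1089) = √9971.6440 = 99.858119
L = 3.75 × 99.858119 = 374.467947
V = π·1.25² × L = 4.908739 × 374.467947 = 1838.165236

L=374.468 V=1838.165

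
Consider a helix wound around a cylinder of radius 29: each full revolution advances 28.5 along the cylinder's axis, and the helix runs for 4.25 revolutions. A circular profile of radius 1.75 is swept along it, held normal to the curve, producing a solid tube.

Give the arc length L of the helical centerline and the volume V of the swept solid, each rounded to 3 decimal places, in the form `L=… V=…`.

2πR = 2π·29 = 182.212374
per-turn = √(182.212374² + 28.5²) = √(33201.3492 + 812.25) = √34013.5992 = 184.427761
L = 4.25 × 184.427761 = 783.817986
V = π·1.75² × L = 9.621128 × 783.817986 = 7541.212784

L=783.818 V=7541.213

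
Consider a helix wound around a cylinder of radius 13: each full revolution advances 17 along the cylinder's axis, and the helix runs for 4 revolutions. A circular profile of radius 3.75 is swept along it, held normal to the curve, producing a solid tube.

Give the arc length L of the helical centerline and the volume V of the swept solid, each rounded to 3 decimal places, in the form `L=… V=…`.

L=333.727 V=14743.603

2πR = 2π·13 = 81.681409
per-turn = √(81.681409² + 17²) = √(6671.8526 + 289) = √6960.8526 = 83.431724
L = 4 × 83.431724 = 333.726896
V = π·3.75² × L = 44.178647 × 333.726896 = 14743.602636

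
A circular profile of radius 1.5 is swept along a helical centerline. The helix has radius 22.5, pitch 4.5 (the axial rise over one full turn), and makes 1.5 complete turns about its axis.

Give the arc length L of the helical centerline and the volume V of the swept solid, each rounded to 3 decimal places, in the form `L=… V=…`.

L=212.165 V=1499.705

2πR = 2π·22.5 = 141.371669
per-turn = √(141.371669² + 4.5²) = √(19985.9489 + 20.25) = √20006.1989 = 141.443271
L = 1.5 × 141.443271 = 212.164907
V = π·1.5² × L = 7.068583 × 212.164907 = 1499.705351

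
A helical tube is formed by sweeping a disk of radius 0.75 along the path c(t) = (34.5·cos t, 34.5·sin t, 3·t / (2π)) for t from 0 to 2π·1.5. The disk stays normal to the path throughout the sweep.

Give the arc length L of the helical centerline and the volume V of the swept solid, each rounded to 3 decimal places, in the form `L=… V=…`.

L=325.186 V=574.651

2πR = 2π·34.5 = 216.769893
per-turn = √(216.769893² + 3²) = √(46989.1866 + 9) = √46998.1866 = 216.790651
L = 1.5 × 216.790651 = 325.185977
V = π·0.75² × L = 1.767146 × 325.185977 = 574.651056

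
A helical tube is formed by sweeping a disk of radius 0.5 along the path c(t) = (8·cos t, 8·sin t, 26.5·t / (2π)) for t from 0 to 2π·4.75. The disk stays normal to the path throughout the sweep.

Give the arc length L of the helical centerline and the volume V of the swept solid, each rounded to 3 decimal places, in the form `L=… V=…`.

L=269.910 V=211.987

2πR = 2π·8 = 50.265482
per-turn = √(50.265482² + 26.5²) = √(2526.6187 + 702.25) = √3228.8687 = 56.823135
L = 4.75 × 56.823135 = 269.909894
V = π·0.5² × L = 0.785398 × 269.909894 = 211.986735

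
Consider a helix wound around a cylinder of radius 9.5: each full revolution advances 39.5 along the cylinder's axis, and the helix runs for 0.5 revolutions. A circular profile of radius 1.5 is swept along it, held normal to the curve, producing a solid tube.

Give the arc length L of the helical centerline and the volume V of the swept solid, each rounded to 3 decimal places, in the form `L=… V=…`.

L=35.788 V=252.972

2πR = 2π·9.5 = 59.690260
per-turn = √(59.690260² + 39.5²) = √(3562.9272 + 1560.25) = √5123.1772 = 71.576373
L = 0.5 × 71.576373 = 35.788187
V = π·1.5² × L = 7.068583 × 35.788187 = 252.971784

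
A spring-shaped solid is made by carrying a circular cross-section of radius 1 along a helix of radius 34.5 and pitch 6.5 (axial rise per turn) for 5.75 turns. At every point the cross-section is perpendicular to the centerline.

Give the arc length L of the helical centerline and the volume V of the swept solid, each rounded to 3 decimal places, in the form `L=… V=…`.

2πR = 2π·34.5 = 216.769893
per-turn = √(216.769893² + 6.5²) = √(46989.1866 + 42.25) = √47031.4366 = 216.867325
L = 5.75 × 216.867325 = 1246.987117
V = π·1² × L = 3.141593 × 1246.987117 = 3917.525567

L=1246.987 V=3917.526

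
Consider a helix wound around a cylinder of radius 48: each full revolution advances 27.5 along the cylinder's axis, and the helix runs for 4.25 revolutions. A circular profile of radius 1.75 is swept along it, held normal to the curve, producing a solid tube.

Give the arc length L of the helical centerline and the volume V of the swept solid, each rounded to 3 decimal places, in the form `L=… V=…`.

2πR = 2π·48 = 301.592895
per-turn = √(301.592895² + 27.5²) = √(90958.2742 + 756.25) = √91714.5242 = 302.844059
L = 4.25 × 302.844059 = 1287.087251
V = π·1.75² × L = 9.621128 × 1287.087251 = 12383.230551

L=1287.087 V=12383.231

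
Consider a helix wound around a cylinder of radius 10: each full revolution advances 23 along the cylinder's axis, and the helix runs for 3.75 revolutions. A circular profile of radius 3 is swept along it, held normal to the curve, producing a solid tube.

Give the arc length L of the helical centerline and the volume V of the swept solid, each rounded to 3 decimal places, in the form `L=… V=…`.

L=250.910 V=7094.300

2πR = 2π·10 = 62.831853
per-turn = √(62.831853² + 23²) = √(3947.8418 + 529) = √4476.8418 = 66.909205
L = 3.75 × 66.909205 = 250.909520
V = π·3² × L = 28.274334 × 250.909520 = 7094.299544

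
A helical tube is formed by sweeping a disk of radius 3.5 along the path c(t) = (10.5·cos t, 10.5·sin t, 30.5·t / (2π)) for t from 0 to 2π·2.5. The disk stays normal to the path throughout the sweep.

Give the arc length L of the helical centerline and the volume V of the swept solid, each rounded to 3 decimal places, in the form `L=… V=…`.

L=181.706 V=6992.876

2πR = 2π·10.5 = 65.973446
per-turn = √(65.973446² + 30.5²) = √(4352.4955 + 930.25) = √5282.7455 = 72.682498
L = 2.5 × 72.682498 = 181.706245
V = π·3.5² × L = 38.484510 × 181.706245 = 6992.875821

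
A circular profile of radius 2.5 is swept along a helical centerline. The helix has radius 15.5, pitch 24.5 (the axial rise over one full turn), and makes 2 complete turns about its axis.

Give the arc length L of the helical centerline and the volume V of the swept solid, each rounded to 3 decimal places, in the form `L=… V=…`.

2πR = 2π·15.5 = 97.389372
per-turn = √(97.389372² + 24.5²) = √(9484.6898 + 600.25) = √10084.9398 = 100.423801
L = 2 × 100.423801 = 200.847602
V = π·2.5² × L = 19.634954 × 200.847602 = 3943.633448

L=200.848 V=3943.633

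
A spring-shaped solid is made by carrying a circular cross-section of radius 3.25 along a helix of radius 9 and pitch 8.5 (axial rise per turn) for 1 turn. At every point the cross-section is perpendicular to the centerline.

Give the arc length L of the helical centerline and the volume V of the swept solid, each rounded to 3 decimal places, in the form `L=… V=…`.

L=57.184 V=1897.538

2πR = 2π·9 = 56.548668
per-turn = √(56.548668² + 8.5²) = √(3197.7518 + 72.25) = √3270.0018 = 57.183930
L = 1 × 57.183930 = 57.183930
V = π·3.25² × L = 33.183072 × 57.183930 = 1897.538482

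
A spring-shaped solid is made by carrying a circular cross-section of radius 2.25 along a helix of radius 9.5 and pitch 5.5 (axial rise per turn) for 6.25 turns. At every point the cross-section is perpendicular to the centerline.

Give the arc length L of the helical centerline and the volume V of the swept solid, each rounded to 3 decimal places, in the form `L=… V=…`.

2πR = 2π·9.5 = 59.690260
per-turn = √(59.690260² + 5.5²) = √(3562.9272 + 30.25) = √3593.1772 = 59.943116
L = 6.25 × 59.943116 = 374.644477
V = π·2.25² × L = 15.904313 × 374.644477 = 5958.462950

L=374.644 V=5958.463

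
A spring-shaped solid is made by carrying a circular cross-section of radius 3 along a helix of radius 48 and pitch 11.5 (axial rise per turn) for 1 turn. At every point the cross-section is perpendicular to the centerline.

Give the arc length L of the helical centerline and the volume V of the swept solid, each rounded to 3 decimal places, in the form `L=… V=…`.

2πR = 2π·48 = 301.592895
per-turn = √(301.592895² + 11.5²) = √(90958.2742 + 132.25) = √91090.5242 = 301.812068
L = 1 × 301.812068 = 301.812068
V = π·3² × L = 28.274334 × 301.812068 = 8533.535170

L=301.812 V=8533.535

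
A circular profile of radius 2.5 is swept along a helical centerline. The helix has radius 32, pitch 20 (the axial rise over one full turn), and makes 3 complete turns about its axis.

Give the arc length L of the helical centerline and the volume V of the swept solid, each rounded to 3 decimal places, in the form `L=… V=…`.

L=606.163 V=11901.975

2πR = 2π·32 = 201.061930
per-turn = √(201.061930² + 20²) = √(40425.8996 + 400) = √40825.8996 = 202.054200
L = 3 × 202.054200 = 606.162599
V = π·2.5² × L = 19.634954 × 606.162599 = 11901.974803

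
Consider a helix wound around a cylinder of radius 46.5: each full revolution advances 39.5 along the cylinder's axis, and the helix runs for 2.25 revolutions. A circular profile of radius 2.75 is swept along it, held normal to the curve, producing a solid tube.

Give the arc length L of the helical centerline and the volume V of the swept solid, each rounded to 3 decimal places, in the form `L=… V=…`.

2πR = 2π·46.5 = 292.168117
per-turn = √(292.168117² + 39.5²) = √(85362.2085 + 1560.25) = √86922.4585 = 294.826150
L = 2.25 × 294.826150 = 663.358837
V = π·2.75² × L = 23.758294 × 663.358837 = 15760.274559

L=663.359 V=15760.275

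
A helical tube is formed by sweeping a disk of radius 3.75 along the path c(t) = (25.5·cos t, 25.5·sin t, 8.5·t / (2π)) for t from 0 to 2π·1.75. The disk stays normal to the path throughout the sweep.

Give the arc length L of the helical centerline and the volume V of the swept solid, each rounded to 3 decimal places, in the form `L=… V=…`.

2πR = 2π·25.5 = 160.221225
per-turn = √(160.221225² + 8.5²) = √(25670.8410 + 72.25) = √25743.0910 = 160.446536
L = 1.75 × 160.446536 = 280.781439
V = π·3.75² × L = 44.178647 × 280.781439 = 12404.543979

L=280.781 V=12404.544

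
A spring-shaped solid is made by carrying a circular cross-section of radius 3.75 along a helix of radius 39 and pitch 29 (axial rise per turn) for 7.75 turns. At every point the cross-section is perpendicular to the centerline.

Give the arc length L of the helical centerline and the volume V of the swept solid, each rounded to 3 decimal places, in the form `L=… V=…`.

L=1912.346 V=84484.843

2πR = 2π·39 = 245.044227
per-turn = √(245.044227² + 29²) = √(60046.6732 + 841) = √60887.6732 = 246.754277
L = 7.75 × 246.754277 = 1912.345646
V = π·3.75² × L = 44.178647 × 1912.345646 = 84484.842650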